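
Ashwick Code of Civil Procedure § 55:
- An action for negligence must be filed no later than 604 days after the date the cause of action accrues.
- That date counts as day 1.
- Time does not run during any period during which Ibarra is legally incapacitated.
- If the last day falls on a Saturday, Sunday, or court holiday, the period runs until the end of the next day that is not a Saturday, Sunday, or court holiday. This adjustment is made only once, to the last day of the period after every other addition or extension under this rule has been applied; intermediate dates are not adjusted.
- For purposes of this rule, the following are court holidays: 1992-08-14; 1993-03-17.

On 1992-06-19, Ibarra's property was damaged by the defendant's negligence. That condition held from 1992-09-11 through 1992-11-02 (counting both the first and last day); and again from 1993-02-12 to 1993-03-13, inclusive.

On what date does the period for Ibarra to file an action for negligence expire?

May 6, 1994

Counting 1992-06-19 as day 1, day 604 is February 12, 1994.
From September 11, 1992 through November 2, 1992 inclusive is 53 days; tolling adds 53 days: February 12, 1994 + 53 days = April 6, 1994.
From February 12, 1993 through March 13, 1993 inclusive is 30 days; tolling adds 30 days: April 6, 1994 + 30 days = May 6, 1994.
May 6, 1994 is a Friday and not a court holiday, so no extension applies.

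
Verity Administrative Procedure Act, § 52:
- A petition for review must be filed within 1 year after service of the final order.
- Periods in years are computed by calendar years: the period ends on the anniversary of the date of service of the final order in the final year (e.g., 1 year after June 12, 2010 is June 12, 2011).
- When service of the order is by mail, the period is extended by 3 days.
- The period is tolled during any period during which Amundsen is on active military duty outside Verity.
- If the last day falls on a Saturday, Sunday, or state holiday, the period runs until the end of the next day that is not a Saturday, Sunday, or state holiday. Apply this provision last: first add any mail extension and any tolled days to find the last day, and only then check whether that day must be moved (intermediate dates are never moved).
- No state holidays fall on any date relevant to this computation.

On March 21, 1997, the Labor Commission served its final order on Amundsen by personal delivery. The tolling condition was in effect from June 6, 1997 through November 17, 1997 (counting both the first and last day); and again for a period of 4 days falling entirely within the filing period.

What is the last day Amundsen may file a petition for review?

1 year after March 21, 1997 is March 21, 1998.
Service was not by mail, so no mail extension applies.
From June 6, 1997 through November 17, 1997 inclusive is 165 days; tolling adds 165 days: March 21, 1998 + 165 days = September 2, 1998.
Tolling adds 4 days: September 2, 1998 + 4 days = September 6, 1998.
September 6, 1998 is Sunday. The next qualifying day is September 7, 1998.

September 7, 1998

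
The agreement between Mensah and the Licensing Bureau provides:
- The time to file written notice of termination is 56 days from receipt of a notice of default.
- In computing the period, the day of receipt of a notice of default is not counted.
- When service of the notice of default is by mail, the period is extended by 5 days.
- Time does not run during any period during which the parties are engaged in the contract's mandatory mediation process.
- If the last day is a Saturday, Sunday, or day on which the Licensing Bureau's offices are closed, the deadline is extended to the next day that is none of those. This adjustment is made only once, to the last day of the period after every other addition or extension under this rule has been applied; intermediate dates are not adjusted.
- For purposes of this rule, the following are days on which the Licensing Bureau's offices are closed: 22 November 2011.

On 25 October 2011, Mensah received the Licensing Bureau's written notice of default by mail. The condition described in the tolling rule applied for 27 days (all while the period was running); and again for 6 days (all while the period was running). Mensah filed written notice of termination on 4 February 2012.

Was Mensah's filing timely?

56 days after 25 October 2011 is December 20, 2011.
Service was by mail, adding 5 days: December 20, 2011 + 5 days = December 25, 2011.
Tolling adds 27 days: December 25, 2011 + 27 days = January 21, 2012.
Tolling adds 6 days: January 21, 2012 + 6 days = January 27, 2012.
January 27, 2012 is a Friday and not a day on which the Licensing Bureau's offices are closed, so no extension applies.
The deadline is January 27, 2012; the filing on February 4, 2012 is after that date.

No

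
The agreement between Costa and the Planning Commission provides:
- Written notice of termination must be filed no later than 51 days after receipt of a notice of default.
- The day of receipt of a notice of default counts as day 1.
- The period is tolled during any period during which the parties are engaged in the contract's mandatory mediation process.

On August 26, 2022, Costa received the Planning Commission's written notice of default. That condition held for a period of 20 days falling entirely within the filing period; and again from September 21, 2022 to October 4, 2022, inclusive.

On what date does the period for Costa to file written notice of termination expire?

Counting August 26, 2022 as day 1, day 51 is October 15, 2022.
Tolling adds 20 days: October 15, 2022 + 20 days = November 4, 2022.
From September 21, 2022 through October 4, 2022 inclusive is 14 days; tolling adds 14 days: November 4, 2022 + 14 days = November 18, 2022.

November 18, 2022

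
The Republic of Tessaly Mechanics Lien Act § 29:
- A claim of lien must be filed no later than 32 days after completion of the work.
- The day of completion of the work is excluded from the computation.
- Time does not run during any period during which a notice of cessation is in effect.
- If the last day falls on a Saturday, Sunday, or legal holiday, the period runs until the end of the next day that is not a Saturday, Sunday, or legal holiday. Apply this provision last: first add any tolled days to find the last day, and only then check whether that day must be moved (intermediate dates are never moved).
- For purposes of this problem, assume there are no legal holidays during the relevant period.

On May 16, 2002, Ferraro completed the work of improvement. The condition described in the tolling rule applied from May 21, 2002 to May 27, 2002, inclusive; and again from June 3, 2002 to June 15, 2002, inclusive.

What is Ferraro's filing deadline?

32 days after May 16, 2002 is June 17, 2002.
From May 21, 2002 through May 27, 2002 inclusive is 7 days; tolling adds 7 days: June 17, 2002 + 7 days = June 24, 2002.
From June 3, 2002 through June 15, 2002 inclusive is 13 days; tolling adds 13 days: June 24, 2002 + 13 days = July 7, 2002.
July 7, 2002 is Sunday. The next qualifying day is July 8, 2002.

July 8, 2002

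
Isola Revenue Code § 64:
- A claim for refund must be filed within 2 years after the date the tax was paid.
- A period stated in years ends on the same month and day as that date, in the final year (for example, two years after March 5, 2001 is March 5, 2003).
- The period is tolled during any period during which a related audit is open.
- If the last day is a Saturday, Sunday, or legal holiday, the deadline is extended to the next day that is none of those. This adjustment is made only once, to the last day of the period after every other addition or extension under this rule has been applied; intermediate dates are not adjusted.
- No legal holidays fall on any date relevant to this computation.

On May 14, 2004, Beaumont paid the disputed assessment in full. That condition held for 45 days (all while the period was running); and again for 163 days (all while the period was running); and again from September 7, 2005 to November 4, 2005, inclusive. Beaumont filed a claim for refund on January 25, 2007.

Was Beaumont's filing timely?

Yes

2 years after May 14, 2004 is May 14, 2006.
Tolling adds 45 days: May 14, 2006 + 45 days = June 28, 2006.
Tolling adds 163 days: June 28, 2006 + 163 days = December 8, 2006.
From September 7, 2005 through November 4, 2005 inclusive is 59 days; tolling adds 59 days: December 8, 2006 + 59 days = February 5, 2007.
February 5, 2007 is a Monday and not a legal holiday, so no extension applies.
The deadline is February 5, 2007; the filing on January 25, 2007 is on or before that date.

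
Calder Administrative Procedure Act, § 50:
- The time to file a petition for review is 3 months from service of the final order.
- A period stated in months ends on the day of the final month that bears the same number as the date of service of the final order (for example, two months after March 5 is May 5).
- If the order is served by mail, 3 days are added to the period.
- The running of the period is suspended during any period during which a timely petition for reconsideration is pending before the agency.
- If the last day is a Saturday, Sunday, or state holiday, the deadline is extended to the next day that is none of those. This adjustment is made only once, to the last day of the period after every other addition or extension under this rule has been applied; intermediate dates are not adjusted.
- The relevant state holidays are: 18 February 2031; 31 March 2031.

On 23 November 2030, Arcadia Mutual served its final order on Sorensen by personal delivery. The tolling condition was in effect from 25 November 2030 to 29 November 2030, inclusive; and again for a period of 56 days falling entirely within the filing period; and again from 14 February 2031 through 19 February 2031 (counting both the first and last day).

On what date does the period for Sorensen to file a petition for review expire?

May 1, 2031

3 months after 23 November 2030 is February 23, 2031.
Service was not by mail, so no mail extension applies.
From November 25, 2030 through November 29, 2030 inclusive is 5 days; tolling adds 5 days: February 23, 2031 + 5 days = February 28, 2031.
Tolling adds 56 days: February 28, 2031 + 56 days = April 25, 2031.
From February 14, 2031 through February 19, 2031 inclusive is 6 days; tolling adds 6 days: April 25, 2031 + 6 days = May 1, 2031.
May 1, 2031 is a Thursday and not a state holiday, so no extension applies.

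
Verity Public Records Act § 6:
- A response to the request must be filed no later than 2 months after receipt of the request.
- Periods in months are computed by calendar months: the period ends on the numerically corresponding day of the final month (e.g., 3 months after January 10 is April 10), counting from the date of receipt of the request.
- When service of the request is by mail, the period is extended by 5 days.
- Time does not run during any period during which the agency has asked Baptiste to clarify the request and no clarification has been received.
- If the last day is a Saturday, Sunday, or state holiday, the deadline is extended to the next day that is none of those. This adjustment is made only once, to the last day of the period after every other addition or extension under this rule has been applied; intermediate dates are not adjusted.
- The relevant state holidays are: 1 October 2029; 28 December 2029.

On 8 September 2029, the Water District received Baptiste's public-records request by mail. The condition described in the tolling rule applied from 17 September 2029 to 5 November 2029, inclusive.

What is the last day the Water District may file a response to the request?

January 2, 2030

2 months after 8 September 2029 is November 8, 2029.
Service was by mail, adding 5 days: November 8, 2029 + 5 days = November 13, 2029.
From September 17, 2029 through November 5, 2029 inclusive is 50 days; tolling adds 50 days: November 13, 2029 + 50 days = January 2, 2030.
January 2, 2030 is a Wednesday and not a state holiday, so no extension applies.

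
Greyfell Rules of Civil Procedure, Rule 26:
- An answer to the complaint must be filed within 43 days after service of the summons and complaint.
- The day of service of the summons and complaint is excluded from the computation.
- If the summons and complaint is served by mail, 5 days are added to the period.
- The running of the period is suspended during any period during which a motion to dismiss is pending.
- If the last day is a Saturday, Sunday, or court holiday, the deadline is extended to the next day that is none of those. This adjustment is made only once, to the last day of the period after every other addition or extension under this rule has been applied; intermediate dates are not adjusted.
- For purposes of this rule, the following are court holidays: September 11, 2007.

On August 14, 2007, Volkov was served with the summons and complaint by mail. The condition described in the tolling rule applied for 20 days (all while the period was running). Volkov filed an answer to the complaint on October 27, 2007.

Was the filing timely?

43 days after August 14, 2007 is September 26, 2007.
Service was by mail, adding 5 days: September 26, 2007 + 5 days = October 1, 2007.
Tolling adds 20 days: October 1, 2007 + 20 days = October 21, 2007.
October 21, 2007 is Sunday. The next qualifying day is October 22, 2007.
The deadline is October 22, 2007; the filing on October 27, 2007 is after that date.

No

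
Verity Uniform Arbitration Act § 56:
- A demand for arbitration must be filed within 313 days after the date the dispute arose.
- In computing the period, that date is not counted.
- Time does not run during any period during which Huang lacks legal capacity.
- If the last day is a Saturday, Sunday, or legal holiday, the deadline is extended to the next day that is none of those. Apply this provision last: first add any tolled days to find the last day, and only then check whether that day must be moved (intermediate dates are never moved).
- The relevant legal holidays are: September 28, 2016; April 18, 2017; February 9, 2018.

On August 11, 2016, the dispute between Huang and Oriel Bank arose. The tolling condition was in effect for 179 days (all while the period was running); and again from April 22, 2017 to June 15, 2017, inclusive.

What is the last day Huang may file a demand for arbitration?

313 days after August 11, 2016 is June 20, 2017.
Tolling adds 179 days: June 20, 2017 + 179 days = December 16, 2017.
From April 22, 2017 through June 15, 2017 inclusive is 55 days; tolling adds 55 days: December 16, 2017 + 55 days = February 9, 2018.
February 9, 2018 is a listed holiday; February 10, 2018 is Saturday; February 11, 2018 is Sunday. The next qualifying day is February 12, 2018.

February 12, 2018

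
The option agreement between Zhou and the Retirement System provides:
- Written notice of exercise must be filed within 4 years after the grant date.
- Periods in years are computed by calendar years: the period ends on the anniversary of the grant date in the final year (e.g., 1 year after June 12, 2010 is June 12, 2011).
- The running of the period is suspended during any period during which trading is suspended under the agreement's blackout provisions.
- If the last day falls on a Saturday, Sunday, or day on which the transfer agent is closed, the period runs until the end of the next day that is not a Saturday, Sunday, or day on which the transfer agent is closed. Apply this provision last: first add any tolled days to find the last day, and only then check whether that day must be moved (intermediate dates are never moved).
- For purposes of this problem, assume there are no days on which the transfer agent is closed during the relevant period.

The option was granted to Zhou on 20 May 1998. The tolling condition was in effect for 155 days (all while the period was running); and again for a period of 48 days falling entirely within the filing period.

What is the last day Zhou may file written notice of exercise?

4 years after 20 May 1998 is May 20, 2002.
Tolling adds 155 days: May 20, 2002 + 155 days = October 22, 2002.
Tolling adds 48 days: October 22, 2002 + 48 days = December 9, 2002.
December 9, 2002 is a Monday and not a day on which the transfer agent is closed, so no extension applies.

December 9, 2002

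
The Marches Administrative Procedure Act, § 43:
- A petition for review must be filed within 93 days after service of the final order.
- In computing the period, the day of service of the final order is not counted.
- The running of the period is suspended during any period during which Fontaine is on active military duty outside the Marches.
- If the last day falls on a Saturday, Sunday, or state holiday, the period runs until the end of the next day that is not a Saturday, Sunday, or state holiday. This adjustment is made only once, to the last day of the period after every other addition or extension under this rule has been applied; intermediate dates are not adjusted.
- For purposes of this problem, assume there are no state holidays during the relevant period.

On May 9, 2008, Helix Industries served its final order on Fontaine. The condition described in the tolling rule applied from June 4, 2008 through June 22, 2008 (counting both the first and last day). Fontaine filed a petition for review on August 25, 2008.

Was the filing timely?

93 days after May 9, 2008 is August 10, 2008.
From June 4, 2008 through June 22, 2008 inclusive is 19 days; tolling adds 19 days: August 10, 2008 + 19 days = August 29, 2008.
August 29, 2008 is a Friday and not a state holiday, so no extension applies.
The deadline is August 29, 2008; the filing on August 25, 2008 is on or before that date.

Yes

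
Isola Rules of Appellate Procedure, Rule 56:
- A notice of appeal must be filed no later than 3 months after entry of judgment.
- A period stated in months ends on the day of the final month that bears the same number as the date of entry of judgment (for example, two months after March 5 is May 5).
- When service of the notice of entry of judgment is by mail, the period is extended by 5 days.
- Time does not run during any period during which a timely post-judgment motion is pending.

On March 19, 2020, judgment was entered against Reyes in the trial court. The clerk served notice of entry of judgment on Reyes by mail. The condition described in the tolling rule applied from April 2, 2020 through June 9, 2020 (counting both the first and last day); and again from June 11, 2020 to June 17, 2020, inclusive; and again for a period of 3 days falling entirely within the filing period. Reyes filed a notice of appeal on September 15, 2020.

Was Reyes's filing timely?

No

3 months after March 19, 2020 is June 19, 2020.
Service was by mail, adding 5 days: June 19, 2020 + 5 days = June 24, 2020.
From April 2, 2020 through June 9, 2020 inclusive is 69 days; tolling adds 69 days: June 24, 2020 + 69 days = September 1, 2020.
From June 11, 2020 through June 17, 2020 inclusive is 7 days; tolling adds 7 days: September 1, 2020 + 7 days = September 8, 2020.
Tolling adds 3 days: September 8, 2020 + 3 days = September 11, 2020.
The deadline is September 11, 2020; the filing on September 15, 2020 is after that date.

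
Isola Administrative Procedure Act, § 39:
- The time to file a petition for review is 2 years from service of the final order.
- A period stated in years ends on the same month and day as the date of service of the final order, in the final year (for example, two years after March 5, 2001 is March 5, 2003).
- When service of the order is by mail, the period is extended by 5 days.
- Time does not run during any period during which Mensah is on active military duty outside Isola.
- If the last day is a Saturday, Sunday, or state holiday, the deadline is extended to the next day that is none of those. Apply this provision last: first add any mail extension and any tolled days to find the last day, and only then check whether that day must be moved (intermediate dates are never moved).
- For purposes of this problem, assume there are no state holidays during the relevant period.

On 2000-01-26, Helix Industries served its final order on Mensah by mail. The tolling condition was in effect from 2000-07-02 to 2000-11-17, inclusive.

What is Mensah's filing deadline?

June 19, 2002

2 years after 2000-01-26 is January 26, 2002.
Service was by mail, adding 5 days: January 26, 2002 + 5 days = January 31, 2002.
From July 2, 2000 through November 17, 2000 inclusive is 139 days; tolling adds 139 days: January 31, 2002 + 139 days = June 19, 2002.
June 19, 2002 is a Wednesday and not a state holiday, so no extension applies.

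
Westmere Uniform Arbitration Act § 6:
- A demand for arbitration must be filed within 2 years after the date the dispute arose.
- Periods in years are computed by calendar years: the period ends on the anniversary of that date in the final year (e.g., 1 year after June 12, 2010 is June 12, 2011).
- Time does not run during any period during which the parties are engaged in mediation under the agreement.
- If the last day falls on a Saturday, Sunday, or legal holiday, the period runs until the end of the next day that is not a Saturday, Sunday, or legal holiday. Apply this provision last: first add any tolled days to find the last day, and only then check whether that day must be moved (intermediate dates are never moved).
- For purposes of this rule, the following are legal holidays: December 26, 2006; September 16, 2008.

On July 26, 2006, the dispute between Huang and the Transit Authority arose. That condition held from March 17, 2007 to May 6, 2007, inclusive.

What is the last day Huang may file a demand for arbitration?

2 years after July 26, 2006 is July 26, 2008.
From March 17, 2007 through May 6, 2007 inclusive is 51 days; tolling adds 51 days: July 26, 2008 + 51 days = September 15, 2008.
September 15, 2008 is a Monday and not a legal holiday, so no extension applies.

September 15, 2008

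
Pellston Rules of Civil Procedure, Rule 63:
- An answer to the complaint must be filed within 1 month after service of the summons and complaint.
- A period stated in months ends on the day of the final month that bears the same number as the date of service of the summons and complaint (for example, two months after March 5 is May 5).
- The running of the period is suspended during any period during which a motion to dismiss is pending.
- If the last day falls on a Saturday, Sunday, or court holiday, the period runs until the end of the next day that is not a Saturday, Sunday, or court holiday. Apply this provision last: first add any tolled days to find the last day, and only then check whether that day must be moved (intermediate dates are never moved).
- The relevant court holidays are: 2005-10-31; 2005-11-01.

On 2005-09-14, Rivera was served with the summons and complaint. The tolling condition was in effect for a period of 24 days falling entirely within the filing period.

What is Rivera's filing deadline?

1 month after 2005-09-14 is October 14, 2005.
Tolling adds 24 days: October 14, 2005 + 24 days = November 7, 2005.
November 7, 2005 is a Monday and not a court holiday, so no extension applies.

November 7, 2005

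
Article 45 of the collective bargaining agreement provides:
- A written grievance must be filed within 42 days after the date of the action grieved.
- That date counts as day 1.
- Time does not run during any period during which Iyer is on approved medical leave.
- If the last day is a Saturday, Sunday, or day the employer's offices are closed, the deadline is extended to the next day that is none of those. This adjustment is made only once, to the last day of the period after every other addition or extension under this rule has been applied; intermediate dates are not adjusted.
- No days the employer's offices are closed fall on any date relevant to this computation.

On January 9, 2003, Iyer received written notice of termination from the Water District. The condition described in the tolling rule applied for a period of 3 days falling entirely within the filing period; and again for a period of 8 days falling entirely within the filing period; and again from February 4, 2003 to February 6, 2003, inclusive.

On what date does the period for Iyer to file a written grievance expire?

Counting January 9, 2003 as day 1, day 42 is February 19, 2003.
Tolling adds 3 days: February 19, 2003 + 3 days = February 22, 2003.
Tolling adds 8 days: February 22, 2003 + 8 days = March 2, 2003.
From February 4, 2003 through February 6, 2003 inclusive is 3 days; tolling adds 3 days: March 2, 2003 + 3 days = March 5, 2003.
March 5, 2003 is a Wednesday and not a day the employer's offices are closed, so no extension applies.

March 5, 2003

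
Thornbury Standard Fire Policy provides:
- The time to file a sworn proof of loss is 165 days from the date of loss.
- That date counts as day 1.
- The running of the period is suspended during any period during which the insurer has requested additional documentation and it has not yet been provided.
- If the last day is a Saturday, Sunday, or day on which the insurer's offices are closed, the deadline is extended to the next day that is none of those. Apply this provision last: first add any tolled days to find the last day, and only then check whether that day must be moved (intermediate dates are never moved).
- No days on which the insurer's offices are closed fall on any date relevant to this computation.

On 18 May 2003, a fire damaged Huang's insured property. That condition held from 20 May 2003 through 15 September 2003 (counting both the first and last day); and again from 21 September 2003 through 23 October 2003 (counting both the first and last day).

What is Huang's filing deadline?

Counting 18 May 2003 as day 1, day 165 is October 29, 2003.
From May 20, 2003 through September 15, 2003 inclusive is 119 days; tolling adds 119 days: October 29, 2003 + 119 days = February 25, 2004.
From September 21, 2003 through October 23, 2003 inclusive is 33 days; tolling adds 33 days: February 25, 2004 + 33 days = March 29, 2004.
March 29, 2004 is a Monday and not a day on which the insurer's offices are closed, so no extension applies.

March 29, 2004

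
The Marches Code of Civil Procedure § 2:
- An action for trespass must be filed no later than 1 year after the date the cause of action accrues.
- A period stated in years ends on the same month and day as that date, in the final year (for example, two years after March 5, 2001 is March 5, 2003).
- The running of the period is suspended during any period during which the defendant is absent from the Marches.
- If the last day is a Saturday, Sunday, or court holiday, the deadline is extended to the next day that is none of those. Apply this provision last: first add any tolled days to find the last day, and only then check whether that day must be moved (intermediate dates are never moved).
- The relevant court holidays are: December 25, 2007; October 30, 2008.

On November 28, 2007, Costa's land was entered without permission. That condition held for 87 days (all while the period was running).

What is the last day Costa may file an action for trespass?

February 23, 2009

1 year after November 28, 2007 is November 28, 2008.
Tolling adds 87 days: November 28, 2008 + 87 days = February 23, 2009.
February 23, 2009 is a Monday and not a court holiday, so no extension applies.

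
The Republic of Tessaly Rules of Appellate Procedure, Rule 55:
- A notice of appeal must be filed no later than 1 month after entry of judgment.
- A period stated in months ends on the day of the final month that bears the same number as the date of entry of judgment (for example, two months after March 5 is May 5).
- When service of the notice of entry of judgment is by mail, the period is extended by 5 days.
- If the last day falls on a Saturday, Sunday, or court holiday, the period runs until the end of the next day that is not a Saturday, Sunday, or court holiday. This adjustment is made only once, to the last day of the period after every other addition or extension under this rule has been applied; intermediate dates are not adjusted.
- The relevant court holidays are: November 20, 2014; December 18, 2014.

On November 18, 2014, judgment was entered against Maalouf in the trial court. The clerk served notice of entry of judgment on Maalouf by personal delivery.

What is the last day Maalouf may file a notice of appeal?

1 month after November 18, 2014 is December 18, 2014.
Service was not by mail, so no mail extension applies.
December 18, 2014 is a listed holiday. The next qualifying day is December 19, 2014.

December 19, 2014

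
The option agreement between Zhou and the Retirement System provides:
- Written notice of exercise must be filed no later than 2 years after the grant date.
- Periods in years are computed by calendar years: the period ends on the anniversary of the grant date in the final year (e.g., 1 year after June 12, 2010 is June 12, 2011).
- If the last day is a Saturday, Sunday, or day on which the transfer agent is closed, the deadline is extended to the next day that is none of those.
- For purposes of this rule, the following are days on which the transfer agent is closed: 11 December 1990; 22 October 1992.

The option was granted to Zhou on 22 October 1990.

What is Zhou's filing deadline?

October 23, 1992

2 years after 22 October 1990 is October 22, 1992.
October 22, 1992 is a listed holiday. The next qualifying day is October 23, 1992.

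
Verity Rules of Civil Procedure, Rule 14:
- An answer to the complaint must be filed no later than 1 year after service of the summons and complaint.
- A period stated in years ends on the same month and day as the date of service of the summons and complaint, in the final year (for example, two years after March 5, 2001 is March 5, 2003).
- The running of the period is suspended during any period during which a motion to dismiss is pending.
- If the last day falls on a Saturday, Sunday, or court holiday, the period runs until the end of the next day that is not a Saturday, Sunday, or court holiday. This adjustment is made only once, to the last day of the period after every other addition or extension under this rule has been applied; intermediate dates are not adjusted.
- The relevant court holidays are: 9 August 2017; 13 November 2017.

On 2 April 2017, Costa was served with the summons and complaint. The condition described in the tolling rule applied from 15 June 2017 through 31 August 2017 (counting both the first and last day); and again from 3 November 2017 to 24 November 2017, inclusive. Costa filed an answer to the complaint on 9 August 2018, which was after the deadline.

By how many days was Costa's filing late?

1 year after 2 April 2017 is April 2, 2018.
From June 15, 2017 through August 31, 2017 inclusive is 78 days; tolling adds 78 days: April 2, 2018 + 78 days = June 19, 2018.
From November 3, 2017 through November 24, 2017 inclusive is 22 days; tolling adds 22 days: June 19, 2018 + 22 days = July 11, 2018.
July 11, 2018 is a Wednesday and not a court holiday, so no extension applies.
The deadline is July 11, 2018; from July 11, 2018 to August 9, 2018 is 29 days.

29 days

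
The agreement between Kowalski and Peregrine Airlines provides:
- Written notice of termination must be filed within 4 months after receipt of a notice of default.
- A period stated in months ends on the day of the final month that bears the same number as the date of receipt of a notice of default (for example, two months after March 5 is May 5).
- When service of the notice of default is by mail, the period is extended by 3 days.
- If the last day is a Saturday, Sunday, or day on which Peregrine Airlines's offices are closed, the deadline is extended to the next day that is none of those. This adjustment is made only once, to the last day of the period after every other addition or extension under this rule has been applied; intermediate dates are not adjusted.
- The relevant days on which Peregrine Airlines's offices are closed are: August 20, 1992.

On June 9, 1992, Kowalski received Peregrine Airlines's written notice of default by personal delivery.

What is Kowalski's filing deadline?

4 months after June 9, 1992 is October 9, 1992.
Service was not by mail, so no mail extension applies.
October 9, 1992 is a Friday and not a day on which Peregrine Airlines's offices are closed, so no extension applies.

October 9, 1992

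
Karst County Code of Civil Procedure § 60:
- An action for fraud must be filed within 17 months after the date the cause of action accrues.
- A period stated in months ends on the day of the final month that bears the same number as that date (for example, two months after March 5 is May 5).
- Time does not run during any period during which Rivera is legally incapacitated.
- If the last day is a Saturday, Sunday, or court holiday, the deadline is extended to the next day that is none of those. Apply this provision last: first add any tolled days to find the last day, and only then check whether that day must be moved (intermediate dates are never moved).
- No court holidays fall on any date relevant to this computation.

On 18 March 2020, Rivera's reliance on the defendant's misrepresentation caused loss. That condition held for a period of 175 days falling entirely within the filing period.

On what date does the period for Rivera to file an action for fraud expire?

17 months after 18 March 2020 is August 18, 2021.
Tolling adds 175 days: August 18, 2021 + 175 days = February 9, 2022.
February 9, 2022 is a Wednesday and not a court holiday, so no extension applies.

February 9, 2022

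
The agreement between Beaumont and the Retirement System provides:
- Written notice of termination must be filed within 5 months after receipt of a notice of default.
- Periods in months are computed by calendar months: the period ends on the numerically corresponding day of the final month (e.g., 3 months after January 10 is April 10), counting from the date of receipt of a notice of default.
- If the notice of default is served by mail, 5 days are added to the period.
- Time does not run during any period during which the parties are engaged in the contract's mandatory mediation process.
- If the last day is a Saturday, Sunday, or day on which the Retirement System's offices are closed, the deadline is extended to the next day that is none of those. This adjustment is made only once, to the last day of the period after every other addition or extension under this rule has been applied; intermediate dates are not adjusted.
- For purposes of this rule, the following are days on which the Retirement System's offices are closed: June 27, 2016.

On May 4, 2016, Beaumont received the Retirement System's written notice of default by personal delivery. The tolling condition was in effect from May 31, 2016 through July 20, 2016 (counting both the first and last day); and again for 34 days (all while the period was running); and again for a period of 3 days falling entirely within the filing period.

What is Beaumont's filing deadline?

5 months after May 4, 2016 is October 4, 2016.
Service was not by mail, so no mail extension applies.
From May 31, 2016 through July 20, 2016 inclusive is 51 days; tolling adds 51 days: October 4, 2016 + 51 days = November 24, 2016.
Tolling adds 34 days: November 24, 2016 + 34 days = December 28, 2016.
Tolling adds 3 days: December 28, 2016 + 3 days = December 31, 2016.
December 31, 2016 is Saturday; January 1, 2017 is Sunday. The next qualifying day is January 2, 2017.

January 2, 2017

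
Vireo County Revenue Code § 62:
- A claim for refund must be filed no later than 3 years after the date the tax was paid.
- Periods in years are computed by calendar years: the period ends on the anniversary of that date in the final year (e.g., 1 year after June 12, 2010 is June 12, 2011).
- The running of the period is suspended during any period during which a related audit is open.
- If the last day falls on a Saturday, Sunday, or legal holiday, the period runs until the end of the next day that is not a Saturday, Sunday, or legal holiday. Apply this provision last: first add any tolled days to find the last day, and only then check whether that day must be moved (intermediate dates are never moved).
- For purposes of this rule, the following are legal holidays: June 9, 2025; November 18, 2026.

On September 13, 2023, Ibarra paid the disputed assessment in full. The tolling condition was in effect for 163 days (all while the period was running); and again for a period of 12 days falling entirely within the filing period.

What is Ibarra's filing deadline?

3 years after September 13, 2023 is September 13, 2026.
Tolling adds 163 days: September 13, 2026 + 163 days = February 23, 2027.
Tolling adds 12 days: February 23, 2027 + 12 days = March 7, 2027.
March 7, 2027 is Sunday. The next qualifying day is March 8, 2027.

March 8, 2027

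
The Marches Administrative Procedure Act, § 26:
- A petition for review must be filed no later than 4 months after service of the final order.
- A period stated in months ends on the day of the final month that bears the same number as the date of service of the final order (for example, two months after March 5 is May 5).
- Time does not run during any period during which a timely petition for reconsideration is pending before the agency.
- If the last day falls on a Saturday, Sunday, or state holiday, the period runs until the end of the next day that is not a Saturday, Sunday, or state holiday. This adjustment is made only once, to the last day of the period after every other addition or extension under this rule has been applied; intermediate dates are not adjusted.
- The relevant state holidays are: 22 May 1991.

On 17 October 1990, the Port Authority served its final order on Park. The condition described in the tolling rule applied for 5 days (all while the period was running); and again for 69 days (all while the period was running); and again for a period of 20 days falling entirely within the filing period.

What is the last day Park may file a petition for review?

4 months after 17 October 1990 is February 17, 1991.
Tolling adds 5 days: February 17, 1991 + 5 days = February 22, 1991.
Tolling adds 69 days: February 22, 1991 + 69 days = May 2, 1991.
Tolling adds 20 days: May 2, 1991 + 20 days = May 22, 1991.
May 22, 1991 is a listed holiday. The next qualifying day is May 23, 1991.

May 23, 1991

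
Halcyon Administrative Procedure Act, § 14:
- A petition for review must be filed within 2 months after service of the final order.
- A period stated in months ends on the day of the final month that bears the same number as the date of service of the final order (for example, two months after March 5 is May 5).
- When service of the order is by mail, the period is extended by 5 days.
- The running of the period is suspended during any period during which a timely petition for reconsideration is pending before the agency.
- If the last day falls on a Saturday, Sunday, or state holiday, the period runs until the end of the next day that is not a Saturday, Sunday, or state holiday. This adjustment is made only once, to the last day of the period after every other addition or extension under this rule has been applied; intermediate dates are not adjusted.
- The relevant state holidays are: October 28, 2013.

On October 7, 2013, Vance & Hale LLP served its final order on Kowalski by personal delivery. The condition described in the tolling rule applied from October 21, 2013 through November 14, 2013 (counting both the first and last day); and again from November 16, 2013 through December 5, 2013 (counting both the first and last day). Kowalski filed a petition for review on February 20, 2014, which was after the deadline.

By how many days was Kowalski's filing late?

30 days

2 months after October 7, 2013 is December 7, 2013.
Service was not by mail, so no mail extension applies.
From October 21, 2013 through November 14, 2013 inclusive is 25 days; tolling adds 25 days: December 7, 2013 + 25 days = January 1, 2014.
From November 16, 2013 through December 5, 2013 inclusive is 20 days; tolling adds 20 days: January 1, 2014 + 20 days = January 21, 2014.
January 21, 2014 is a Tuesday and not a state holiday, so no extension applies.
The deadline is January 21, 2014; from January 21, 2014 to February 20, 2014 is 30 days.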